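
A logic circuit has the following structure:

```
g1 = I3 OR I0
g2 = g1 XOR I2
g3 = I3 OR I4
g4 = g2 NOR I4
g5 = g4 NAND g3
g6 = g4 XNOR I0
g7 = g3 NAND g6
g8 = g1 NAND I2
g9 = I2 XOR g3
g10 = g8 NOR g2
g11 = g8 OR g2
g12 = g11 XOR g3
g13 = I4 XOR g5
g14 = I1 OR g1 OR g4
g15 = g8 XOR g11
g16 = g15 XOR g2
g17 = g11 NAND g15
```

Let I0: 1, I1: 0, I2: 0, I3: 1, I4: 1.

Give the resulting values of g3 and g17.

g3 = 1, g17 = 1

g1 = I3 OR I0 = 1 OR 1 = 1
g2 = g1 XOR I2 = 1 XOR 0 = 1
g3 = I3 OR I4 = 1 OR 1 = 1
g8 = g1 NAND I2 = 1 NAND 0 = 1
g11 = g8 OR g2 = 1 OR 1 = 1
g15 = g8 XOR g11 = 1 XOR 1 = 0
g17 = g11 NAND g15 = 1 NAND 0 = 1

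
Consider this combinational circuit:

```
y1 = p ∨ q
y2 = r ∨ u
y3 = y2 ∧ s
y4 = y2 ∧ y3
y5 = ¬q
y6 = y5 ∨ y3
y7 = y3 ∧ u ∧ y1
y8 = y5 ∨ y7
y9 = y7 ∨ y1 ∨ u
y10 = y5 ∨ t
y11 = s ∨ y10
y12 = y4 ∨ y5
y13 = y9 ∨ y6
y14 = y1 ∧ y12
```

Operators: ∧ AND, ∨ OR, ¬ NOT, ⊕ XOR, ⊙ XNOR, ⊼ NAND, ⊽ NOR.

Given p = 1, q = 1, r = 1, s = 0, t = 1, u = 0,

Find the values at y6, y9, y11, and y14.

y6 = 0  y9 = 1  y11 = 1  y14 = 0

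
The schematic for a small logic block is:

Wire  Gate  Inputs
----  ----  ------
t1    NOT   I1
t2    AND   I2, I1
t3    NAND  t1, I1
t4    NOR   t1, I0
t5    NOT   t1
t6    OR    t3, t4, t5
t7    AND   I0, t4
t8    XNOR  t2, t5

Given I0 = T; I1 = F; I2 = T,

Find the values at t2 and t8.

t2 = F; t8 = T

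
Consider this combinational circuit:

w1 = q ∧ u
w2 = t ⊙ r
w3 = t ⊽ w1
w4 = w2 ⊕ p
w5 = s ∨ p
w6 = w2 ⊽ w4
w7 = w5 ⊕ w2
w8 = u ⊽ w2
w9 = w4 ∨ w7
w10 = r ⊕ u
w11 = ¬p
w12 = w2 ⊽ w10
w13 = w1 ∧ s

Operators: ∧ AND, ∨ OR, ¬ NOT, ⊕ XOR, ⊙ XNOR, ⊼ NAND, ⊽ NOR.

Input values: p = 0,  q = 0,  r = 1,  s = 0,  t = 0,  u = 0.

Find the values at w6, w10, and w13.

w1 = q AND u = 0 AND 0 = 0
w2 = t XNOR r = 0 XNOR 1 = 0
w4 = w2 XOR p = 0 XOR 0 = 0
w6 = w2 NOR w4 = 0 NOR 0 = 1
w10 = r XOR u = 1 XOR 0 = 1
w13 = w1 AND s = 0 AND 0 = 0

w6 = 1; w10 = 1; w13 = 0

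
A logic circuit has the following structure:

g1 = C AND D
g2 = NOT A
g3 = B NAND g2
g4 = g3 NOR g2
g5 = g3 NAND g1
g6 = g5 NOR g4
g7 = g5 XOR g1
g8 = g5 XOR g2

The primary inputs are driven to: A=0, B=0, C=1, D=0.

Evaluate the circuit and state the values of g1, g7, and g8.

g1 = C AND D = 1 AND 0 = 0
g2 = NOT A = NOT 0 = 1
g3 = B NAND g2 = 0 NAND 1 = 1
g5 = g3 NAND g1 = 1 NAND 0 = 1
g7 = g5 XOR g1 = 1 XOR 0 = 1
g8 = g5 XOR g2 = 1 XOR 1 = 0

g1 = 0; g7 = 1; g8 = 0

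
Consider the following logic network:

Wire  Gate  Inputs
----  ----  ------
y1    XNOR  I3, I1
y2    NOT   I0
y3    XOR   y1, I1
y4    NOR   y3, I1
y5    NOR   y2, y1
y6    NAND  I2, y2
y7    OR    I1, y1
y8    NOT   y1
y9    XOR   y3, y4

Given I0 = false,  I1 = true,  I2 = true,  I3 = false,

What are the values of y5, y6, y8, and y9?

y5 = false; y6 = false; y8 = true; y9 = true

y1 = I3 XNOR I1 = false XNOR true = false
y2 = NOT I0 = NOT false = true
y3 = y1 XOR I1 = false XOR true = true
y4 = y3 NOR I1 = true NOR true = false
y5 = y2 NOR y1 = true NOR false = false
y6 = I2 NAND y2 = true NAND true = false
y8 = NOT y1 = NOT false = true
y9 = y3 XOR y4 = true XOR false = true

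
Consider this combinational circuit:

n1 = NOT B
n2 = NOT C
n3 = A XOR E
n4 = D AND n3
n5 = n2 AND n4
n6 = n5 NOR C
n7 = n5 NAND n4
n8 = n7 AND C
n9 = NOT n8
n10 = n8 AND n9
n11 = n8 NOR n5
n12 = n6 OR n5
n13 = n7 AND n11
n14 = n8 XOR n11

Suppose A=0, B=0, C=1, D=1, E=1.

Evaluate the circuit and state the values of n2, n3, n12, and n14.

n2 = 0  n3 = 1  n12 = 0  n14 = 1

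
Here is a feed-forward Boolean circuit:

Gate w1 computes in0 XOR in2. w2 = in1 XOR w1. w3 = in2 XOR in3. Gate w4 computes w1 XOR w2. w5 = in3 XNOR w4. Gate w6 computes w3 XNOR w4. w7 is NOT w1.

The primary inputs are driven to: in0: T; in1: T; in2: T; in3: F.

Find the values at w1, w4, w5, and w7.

w1 = F; w4 = T; w5 = F; w7 = T

w1 = in0 XOR in2 = T XOR T = F
w2 = in1 XOR w1 = T XOR F = T
w4 = w1 XOR w2 = F XOR T = T
w5 = in3 XNOR w4 = F XNOR T = F
w7 = NOT w1 = NOT F = T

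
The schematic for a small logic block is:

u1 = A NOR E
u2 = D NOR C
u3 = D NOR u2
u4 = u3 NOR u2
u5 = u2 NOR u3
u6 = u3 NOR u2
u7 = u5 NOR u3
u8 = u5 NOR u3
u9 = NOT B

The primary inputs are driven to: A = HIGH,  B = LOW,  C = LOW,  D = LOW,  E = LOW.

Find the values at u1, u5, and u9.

u1 = LOW, u5 = LOW, u9 = HIGH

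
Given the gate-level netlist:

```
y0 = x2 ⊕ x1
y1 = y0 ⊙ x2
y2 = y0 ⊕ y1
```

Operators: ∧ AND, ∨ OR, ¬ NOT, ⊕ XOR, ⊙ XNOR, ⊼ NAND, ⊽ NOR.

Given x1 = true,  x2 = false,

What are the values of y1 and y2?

y1 = false  y2 = true

y0 = x2 XOR x1 = false XOR true = true
y1 = y0 XNOR x2 = true XNOR false = false
y2 = y0 XOR y1 = true XOR false = true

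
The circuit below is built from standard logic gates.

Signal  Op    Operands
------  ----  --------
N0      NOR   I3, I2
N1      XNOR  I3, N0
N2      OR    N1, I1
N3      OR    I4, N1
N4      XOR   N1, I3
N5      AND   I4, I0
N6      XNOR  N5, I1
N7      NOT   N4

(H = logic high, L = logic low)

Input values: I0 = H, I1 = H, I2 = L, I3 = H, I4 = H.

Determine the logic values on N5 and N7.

N5 = H, N7 = L

N0 = I3 NOR I2 = H NOR L = L
N1 = I3 XNOR N0 = H XNOR L = L
N4 = N1 XOR I3 = L XOR H = H
N5 = I4 AND I0 = H AND H = H
N7 = NOT N4 = NOT H = L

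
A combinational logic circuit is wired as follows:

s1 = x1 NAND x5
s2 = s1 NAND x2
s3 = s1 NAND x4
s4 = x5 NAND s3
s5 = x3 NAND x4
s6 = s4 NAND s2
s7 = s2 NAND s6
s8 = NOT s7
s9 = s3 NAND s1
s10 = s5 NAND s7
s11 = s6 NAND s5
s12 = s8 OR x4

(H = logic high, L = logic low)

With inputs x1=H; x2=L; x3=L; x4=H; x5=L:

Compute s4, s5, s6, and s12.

s4 = H  s5 = H  s6 = L  s12 = H

s1 = x1 NAND x5 = H NAND L = H
s2 = s1 NAND x2 = H NAND L = H
s3 = s1 NAND x4 = H NAND H = L
s4 = x5 NAND s3 = L NAND L = H
s5 = x3 NAND x4 = L NAND H = H
s6 = s4 NAND s2 = H NAND H = L
s7 = s2 NAND s6 = H NAND L = H
s8 = NOT s7 = NOT H = L
s12 = s8 OR x4 = L OR H = H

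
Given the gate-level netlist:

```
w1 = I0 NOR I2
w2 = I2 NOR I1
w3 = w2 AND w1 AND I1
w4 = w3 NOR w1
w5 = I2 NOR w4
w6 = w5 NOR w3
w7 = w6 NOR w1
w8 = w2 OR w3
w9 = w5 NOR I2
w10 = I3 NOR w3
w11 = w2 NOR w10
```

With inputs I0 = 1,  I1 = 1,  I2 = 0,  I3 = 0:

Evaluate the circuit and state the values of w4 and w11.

w4 = 1  w11 = 0

w1 = I0 NOR I2 = 1 NOR 0 = 0
w2 = I2 NOR I1 = 0 NOR 1 = 0
w3 = w2 AND w1 AND I1 = 0 AND 0 AND 1 = 0
w4 = w3 NOR w1 = 0 NOR 0 = 1
w10 = I3 NOR w3 = 0 NOR 0 = 1
w11 = w2 NOR w10 = 0 NOR 1 = 0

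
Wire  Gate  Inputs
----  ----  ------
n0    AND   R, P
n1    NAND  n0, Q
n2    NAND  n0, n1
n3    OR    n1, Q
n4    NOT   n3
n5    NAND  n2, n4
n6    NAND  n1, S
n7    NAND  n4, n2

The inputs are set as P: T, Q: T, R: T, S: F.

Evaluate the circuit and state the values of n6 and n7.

n6 = T, n7 = T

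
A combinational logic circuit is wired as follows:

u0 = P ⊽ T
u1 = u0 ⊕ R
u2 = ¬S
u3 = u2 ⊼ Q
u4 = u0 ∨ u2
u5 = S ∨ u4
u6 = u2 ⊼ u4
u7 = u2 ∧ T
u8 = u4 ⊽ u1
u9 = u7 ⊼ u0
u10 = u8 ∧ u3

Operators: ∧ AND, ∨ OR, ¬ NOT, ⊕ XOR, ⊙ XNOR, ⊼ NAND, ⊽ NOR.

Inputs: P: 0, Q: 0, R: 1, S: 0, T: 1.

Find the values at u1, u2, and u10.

u1 = 1; u2 = 1; u10 = 0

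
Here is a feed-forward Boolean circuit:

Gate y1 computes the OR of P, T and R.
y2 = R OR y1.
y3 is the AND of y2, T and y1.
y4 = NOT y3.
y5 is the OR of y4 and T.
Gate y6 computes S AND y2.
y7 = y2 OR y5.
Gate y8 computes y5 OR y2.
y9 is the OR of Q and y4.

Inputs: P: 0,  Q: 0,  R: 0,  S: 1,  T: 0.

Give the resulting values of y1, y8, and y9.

y1 = P OR T OR R = 0 OR 0 OR 0 = 0
y2 = R OR y1 = 0 OR 0 = 0
y3 = y2 AND T AND y1 = 0 AND 0 AND 0 = 0
y4 = NOT y3 = NOT 0 = 1
y5 = y4 OR T = 1 OR 0 = 1
y8 = y5 OR y2 = 1 OR 0 = 1
y9 = Q OR y4 = 0 OR 1 = 1

y1 = 0, y8 = 1, y9 = 1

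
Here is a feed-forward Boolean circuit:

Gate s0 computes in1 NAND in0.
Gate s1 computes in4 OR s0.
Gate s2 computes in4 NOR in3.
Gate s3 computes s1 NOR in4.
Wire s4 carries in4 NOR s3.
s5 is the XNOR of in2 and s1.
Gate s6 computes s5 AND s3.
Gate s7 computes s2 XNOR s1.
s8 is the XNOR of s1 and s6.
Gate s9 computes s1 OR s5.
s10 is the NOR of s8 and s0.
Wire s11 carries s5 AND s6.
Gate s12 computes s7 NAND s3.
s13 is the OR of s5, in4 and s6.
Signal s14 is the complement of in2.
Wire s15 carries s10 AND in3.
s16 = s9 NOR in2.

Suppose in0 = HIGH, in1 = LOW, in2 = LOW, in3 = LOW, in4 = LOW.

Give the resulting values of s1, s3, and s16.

s0 = in1 NAND in0 = LOW NAND HIGH = HIGH
s1 = in4 OR s0 = LOW OR HIGH = HIGH
s3 = s1 NOR in4 = HIGH NOR LOW = LOW
s5 = in2 XNOR s1 = LOW XNOR HIGH = LOW
s9 = s1 OR s5 = HIGH OR LOW = HIGH
s16 = s9 NOR in2 = HIGH NOR LOW = LOW

s1 = HIGH, s3 = LOW, s16 = LOW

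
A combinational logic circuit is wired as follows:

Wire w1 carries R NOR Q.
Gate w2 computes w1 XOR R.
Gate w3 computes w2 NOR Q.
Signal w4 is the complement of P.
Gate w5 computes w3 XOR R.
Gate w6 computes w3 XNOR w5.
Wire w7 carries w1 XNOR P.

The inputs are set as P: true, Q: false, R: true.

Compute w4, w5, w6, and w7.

w4 = false, w5 = true, w6 = false, w7 = false

w1 = R NOR Q = true NOR false = false
w2 = w1 XOR R = false XOR true = true
w3 = w2 NOR Q = true NOR false = false
w4 = NOT P = NOT true = false
w5 = w3 XOR R = false XOR true = true
w6 = w3 XNOR w5 = false XNOR true = false
w7 = w1 XNOR P = false XNOR true = false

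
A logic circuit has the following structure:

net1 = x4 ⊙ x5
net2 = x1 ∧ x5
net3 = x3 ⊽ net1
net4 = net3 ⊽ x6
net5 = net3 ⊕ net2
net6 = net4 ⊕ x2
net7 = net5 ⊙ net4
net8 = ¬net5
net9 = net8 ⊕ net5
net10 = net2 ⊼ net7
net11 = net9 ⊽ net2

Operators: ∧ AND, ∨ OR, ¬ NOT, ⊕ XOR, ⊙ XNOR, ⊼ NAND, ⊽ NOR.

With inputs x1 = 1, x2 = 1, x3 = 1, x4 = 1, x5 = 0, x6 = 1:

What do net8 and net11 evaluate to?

net8 = 1, net11 = 0

net1 = x4 XNOR x5 = 1 XNOR 0 = 0
net2 = x1 AND x5 = 1 AND 0 = 0
net3 = x3 NOR net1 = 1 NOR 0 = 0
net5 = net3 XOR net2 = 0 XOR 0 = 0
net8 = NOT net5 = NOT 0 = 1
net9 = net8 XOR net5 = 1 XOR 0 = 1
net11 = net9 NOR net2 = 1 NOR 0 = 0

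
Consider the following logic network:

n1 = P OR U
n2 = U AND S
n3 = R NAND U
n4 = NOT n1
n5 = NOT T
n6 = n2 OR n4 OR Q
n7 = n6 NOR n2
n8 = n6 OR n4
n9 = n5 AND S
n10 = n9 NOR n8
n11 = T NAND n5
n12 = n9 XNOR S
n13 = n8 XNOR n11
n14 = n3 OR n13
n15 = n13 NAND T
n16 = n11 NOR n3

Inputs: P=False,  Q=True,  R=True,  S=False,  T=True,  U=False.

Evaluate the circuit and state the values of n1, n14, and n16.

n1 = P OR U = False OR False = False
n2 = U AND S = False AND False = False
n3 = R NAND U = True NAND False = True
n4 = NOT n1 = NOT False = True
n5 = NOT T = NOT True = False
n6 = n2 OR n4 OR Q = False OR True OR True = True
n8 = n6 OR n4 = True OR True = True
n11 = T NAND n5 = True NAND False = True
n13 = n8 XNOR n11 = True XNOR True = True
n14 = n3 OR n13 = True OR True = True
n16 = n11 NOR n3 = True NOR True = False

n1 = False, n14 = True, n16 = False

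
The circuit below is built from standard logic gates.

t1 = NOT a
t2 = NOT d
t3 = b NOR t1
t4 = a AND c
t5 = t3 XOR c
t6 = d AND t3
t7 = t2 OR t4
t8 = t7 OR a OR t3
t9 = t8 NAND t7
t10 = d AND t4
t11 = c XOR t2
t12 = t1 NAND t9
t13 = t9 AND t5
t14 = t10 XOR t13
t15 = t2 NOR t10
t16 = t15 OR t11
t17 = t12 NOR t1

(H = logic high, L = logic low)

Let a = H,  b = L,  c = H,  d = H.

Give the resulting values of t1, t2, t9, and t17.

t1 = L, t2 = L, t9 = L, t17 = L

t1 = NOT a = NOT H = L
t2 = NOT d = NOT H = L
t3 = b NOR t1 = L NOR L = H
t4 = a AND c = H AND H = H
t7 = t2 OR t4 = L OR H = H
t8 = t7 OR a OR t3 = H OR H OR H = H
t9 = t8 NAND t7 = H NAND H = L
t12 = t1 NAND t9 = L NAND L = H
t17 = t12 NOR t1 = H NOR L = L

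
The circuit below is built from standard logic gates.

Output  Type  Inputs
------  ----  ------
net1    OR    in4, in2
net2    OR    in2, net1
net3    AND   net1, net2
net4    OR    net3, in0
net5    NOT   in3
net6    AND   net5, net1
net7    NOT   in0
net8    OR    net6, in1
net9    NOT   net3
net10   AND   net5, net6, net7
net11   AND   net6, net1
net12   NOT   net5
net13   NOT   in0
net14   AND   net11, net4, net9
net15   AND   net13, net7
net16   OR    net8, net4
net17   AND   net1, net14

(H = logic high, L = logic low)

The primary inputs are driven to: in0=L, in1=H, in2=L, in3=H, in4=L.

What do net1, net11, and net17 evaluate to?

net1 = L; net11 = L; net17 = L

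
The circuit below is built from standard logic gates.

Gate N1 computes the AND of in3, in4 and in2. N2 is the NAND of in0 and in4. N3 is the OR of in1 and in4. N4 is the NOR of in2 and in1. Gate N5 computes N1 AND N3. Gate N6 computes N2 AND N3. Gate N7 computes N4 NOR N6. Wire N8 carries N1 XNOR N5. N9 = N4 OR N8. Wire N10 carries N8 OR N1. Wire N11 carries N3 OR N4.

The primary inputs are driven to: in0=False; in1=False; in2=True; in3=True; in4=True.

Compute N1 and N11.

N1 = True, N11 = True

N1 = in3 AND in4 AND in2 = True AND True AND True = True
N3 = in1 OR in4 = False OR True = True
N4 = in2 NOR in1 = True NOR False = False
N11 = N3 OR N4 = True OR False = True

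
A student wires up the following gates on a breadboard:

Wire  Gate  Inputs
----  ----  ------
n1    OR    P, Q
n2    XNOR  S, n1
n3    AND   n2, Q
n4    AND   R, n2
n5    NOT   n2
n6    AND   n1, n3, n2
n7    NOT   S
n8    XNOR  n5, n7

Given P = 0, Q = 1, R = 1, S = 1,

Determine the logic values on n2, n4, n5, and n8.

n2 = 1, n4 = 1, n5 = 0, n8 = 1

n1 = P OR Q = 0 OR 1 = 1
n2 = S XNOR n1 = 1 XNOR 1 = 1
n4 = R AND n2 = 1 AND 1 = 1
n5 = NOT n2 = NOT 1 = 0
n7 = NOT S = NOT 1 = 0
n8 = n5 XNOR n7 = 0 XNOR 0 = 1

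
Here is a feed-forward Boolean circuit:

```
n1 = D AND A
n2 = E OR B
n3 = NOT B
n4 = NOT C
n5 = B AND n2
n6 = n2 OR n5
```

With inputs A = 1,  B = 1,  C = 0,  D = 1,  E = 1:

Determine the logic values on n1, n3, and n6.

n1 = 1  n3 = 0  n6 = 1

n1 = D AND A = 1 AND 1 = 1
n2 = E OR B = 1 OR 1 = 1
n3 = NOT B = NOT 1 = 0
n5 = B AND n2 = 1 AND 1 = 1
n6 = n2 OR n5 = 1 OR 1 = 1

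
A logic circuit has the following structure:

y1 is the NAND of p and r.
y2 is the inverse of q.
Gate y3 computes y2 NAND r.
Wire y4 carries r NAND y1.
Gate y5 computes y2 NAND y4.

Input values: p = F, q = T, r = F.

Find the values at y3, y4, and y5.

y1 = p NAND r = F NAND F = T
y2 = NOT q = NOT T = F
y3 = y2 NAND r = F NAND F = T
y4 = r NAND y1 = F NAND T = T
y5 = y2 NAND y4 = F NAND T = T

y3 = T, y4 = T, y5 = T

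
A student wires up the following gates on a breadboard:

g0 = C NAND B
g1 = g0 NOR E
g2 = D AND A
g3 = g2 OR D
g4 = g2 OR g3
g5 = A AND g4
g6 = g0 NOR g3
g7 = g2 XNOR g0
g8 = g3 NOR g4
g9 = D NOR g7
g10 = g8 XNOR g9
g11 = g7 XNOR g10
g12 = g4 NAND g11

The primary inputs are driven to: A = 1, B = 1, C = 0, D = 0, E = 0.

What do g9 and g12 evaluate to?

g0 = C NAND B = 0 NAND 1 = 1
g2 = D AND A = 0 AND 1 = 0
g3 = g2 OR D = 0 OR 0 = 0
g4 = g2 OR g3 = 0 OR 0 = 0
g7 = g2 XNOR g0 = 0 XNOR 1 = 0
g8 = g3 NOR g4 = 0 NOR 0 = 1
g9 = D NOR g7 = 0 NOR 0 = 1
g10 = g8 XNOR g9 = 1 XNOR 1 = 1
g11 = g7 XNOR g10 = 0 XNOR 1 = 0
g12 = g4 NAND g11 = 0 NAND 0 = 1

g9 = 1, g12 = 1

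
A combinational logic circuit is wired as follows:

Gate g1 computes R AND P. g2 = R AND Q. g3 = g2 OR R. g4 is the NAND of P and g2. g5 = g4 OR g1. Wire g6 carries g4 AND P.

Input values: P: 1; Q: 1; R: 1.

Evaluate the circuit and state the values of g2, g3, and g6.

g2 = R AND Q = 1 AND 1 = 1
g3 = g2 OR R = 1 OR 1 = 1
g4 = P NAND g2 = 1 NAND 1 = 0
g6 = g4 AND P = 0 AND 1 = 0

g2 = 1, g3 = 1, g6 = 0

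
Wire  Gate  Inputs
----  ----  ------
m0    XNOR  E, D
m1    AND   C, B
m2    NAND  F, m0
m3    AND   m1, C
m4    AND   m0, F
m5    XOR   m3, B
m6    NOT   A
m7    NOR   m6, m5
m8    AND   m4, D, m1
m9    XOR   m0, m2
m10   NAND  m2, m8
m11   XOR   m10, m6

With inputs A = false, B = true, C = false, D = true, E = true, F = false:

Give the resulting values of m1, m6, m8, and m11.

m0 = E XNOR D = true XNOR true = true
m1 = C AND B = false AND true = false
m2 = F NAND m0 = false NAND true = true
m4 = m0 AND F = true AND false = false
m6 = NOT A = NOT false = true
m8 = m4 AND D AND m1 = false AND true AND false = false
m10 = m2 NAND m8 = true NAND false = true
m11 = m10 XOR m6 = true XOR true = false

m1 = false, m6 = true, m8 = false, m11 = false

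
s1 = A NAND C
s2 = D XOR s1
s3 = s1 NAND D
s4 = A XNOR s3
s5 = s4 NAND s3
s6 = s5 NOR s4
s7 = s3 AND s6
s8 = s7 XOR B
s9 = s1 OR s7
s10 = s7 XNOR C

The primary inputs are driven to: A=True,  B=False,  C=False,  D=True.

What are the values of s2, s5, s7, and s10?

s1 = A NAND C = True NAND False = True
s2 = D XOR s1 = True XOR True = False
s3 = s1 NAND D = True NAND True = False
s4 = A XNOR s3 = True XNOR False = False
s5 = s4 NAND s3 = False NAND False = True
s6 = s5 NOR s4 = True NOR False = False
s7 = s3 AND s6 = False AND False = False
s10 = s7 XNOR C = False XNOR False = True

s2 = False, s5 = True, s7 = False, s10 = True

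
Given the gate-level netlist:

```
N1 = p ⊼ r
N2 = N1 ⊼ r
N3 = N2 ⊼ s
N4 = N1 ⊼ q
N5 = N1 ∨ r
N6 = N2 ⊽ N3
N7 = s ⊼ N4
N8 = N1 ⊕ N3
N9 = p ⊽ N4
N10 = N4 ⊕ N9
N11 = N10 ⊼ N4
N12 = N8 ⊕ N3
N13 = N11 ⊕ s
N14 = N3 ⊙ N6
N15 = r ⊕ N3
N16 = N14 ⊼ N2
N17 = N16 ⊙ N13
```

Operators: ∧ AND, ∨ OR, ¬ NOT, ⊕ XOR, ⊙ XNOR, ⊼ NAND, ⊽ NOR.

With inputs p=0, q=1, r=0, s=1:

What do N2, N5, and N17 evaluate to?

N2 = 1, N5 = 1, N17 = 1

N1 = p NAND r = 0 NAND 0 = 1
N2 = N1 NAND r = 1 NAND 0 = 1
N3 = N2 NAND s = 1 NAND 1 = 0
N4 = N1 NAND q = 1 NAND 1 = 0
N5 = N1 OR r = 1 OR 0 = 1
N6 = N2 NOR N3 = 1 NOR 0 = 0
N9 = p NOR N4 = 0 NOR 0 = 1
N10 = N4 XOR N9 = 0 XOR 1 = 1
N11 = N10 NAND N4 = 1 NAND 0 = 1
N13 = N11 XOR s = 1 XOR 1 = 0
N14 = N3 XNOR N6 = 0 XNOR 0 = 1
N16 = N14 NAND N2 = 1 NAND 1 = 0
N17 = N16 XNOR N13 = 0 XNOR 0 = 1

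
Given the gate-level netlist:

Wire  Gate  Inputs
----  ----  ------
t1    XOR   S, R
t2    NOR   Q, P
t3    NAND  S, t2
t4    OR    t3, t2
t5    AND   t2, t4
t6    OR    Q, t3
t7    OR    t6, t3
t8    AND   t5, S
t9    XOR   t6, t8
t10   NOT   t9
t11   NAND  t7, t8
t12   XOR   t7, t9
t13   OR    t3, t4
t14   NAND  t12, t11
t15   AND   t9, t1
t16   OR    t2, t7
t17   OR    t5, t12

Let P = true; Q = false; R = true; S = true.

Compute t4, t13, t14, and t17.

t2 = Q NOR P = false NOR true = false
t3 = S NAND t2 = true NAND false = true
t4 = t3 OR t2 = true OR false = true
t5 = t2 AND t4 = false AND true = false
t6 = Q OR t3 = false OR true = true
t7 = t6 OR t3 = true OR true = true
t8 = t5 AND S = false AND true = false
t9 = t6 XOR t8 = true XOR false = true
t11 = t7 NAND t8 = true NAND false = true
t12 = t7 XOR t9 = true XOR true = false
t13 = t3 OR t4 = true OR true = true
t14 = t12 NAND t11 = false NAND true = true
t17 = t5 OR t12 = false OR false = false

t4 = true; t13 = true; t14 = true; t17 = false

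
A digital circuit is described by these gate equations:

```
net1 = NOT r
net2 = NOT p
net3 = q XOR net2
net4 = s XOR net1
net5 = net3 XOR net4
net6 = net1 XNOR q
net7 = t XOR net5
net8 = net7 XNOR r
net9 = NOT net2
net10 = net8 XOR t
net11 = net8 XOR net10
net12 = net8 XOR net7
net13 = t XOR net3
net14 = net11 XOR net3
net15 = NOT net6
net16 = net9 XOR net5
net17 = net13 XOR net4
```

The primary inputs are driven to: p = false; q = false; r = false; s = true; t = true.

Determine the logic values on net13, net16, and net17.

net13 = false; net16 = true; net17 = false

net1 = NOT r = NOT false = true
net2 = NOT p = NOT false = true
net3 = q XOR net2 = false XOR true = true
net4 = s XOR net1 = true XOR true = false
net5 = net3 XOR net4 = true XOR false = true
net9 = NOT net2 = NOT true = false
net13 = t XOR net3 = true XOR true = false
net16 = net9 XOR net5 = false XOR true = true
net17 = net13 XOR net4 = false XOR false = false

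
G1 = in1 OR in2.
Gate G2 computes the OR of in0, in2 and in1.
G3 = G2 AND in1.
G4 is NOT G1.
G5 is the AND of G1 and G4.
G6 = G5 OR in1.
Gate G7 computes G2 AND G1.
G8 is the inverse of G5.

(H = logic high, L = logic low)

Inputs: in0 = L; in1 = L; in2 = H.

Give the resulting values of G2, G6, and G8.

G1 = in1 OR in2 = L OR H = H
G2 = in0 OR in2 OR in1 = L OR H OR L = H
G4 = NOT G1 = NOT H = L
G5 = G1 AND G4 = H AND L = L
G6 = G5 OR in1 = L OR L = L
G8 = NOT G5 = NOT L = H

G2 = H, G6 = L, G8 = H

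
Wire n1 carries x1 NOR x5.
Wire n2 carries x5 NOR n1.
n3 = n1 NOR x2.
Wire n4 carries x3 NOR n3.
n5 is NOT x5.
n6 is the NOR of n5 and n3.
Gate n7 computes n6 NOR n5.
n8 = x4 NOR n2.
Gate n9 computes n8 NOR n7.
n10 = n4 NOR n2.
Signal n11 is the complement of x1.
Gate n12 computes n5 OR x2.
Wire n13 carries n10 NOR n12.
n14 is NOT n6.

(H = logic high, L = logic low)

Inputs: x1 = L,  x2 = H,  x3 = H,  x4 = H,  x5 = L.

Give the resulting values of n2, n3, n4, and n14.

n2 = L, n3 = L, n4 = L, n14 = H

n1 = x1 NOR x5 = L NOR L = H
n2 = x5 NOR n1 = L NOR H = L
n3 = n1 NOR x2 = H NOR H = L
n4 = x3 NOR n3 = H NOR L = L
n5 = NOT x5 = NOT L = H
n6 = n5 NOR n3 = H NOR L = L
n14 = NOT n6 = NOT L = H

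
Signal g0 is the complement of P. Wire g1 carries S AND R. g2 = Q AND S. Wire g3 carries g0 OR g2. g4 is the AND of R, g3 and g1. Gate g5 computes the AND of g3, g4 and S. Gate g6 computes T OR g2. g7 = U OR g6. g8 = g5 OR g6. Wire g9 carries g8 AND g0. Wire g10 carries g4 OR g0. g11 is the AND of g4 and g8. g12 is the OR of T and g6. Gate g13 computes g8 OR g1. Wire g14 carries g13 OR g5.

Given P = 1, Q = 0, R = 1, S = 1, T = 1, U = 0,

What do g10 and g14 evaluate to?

g0 = NOT P = NOT 1 = 0
g1 = S AND R = 1 AND 1 = 1
g2 = Q AND S = 0 AND 1 = 0
g3 = g0 OR g2 = 0 OR 0 = 0
g4 = R AND g3 AND g1 = 1 AND 0 AND 1 = 0
g5 = g3 AND g4 AND S = 0 AND 0 AND 1 = 0
g6 = T OR g2 = 1 OR 0 = 1
g8 = g5 OR g6 = 0 OR 1 = 1
g10 = g4 OR g0 = 0 OR 0 = 0
g13 = g8 OR g1 = 1 OR 1 = 1
g14 = g13 OR g5 = 1 OR 0 = 1

g10 = 0, g14 = 1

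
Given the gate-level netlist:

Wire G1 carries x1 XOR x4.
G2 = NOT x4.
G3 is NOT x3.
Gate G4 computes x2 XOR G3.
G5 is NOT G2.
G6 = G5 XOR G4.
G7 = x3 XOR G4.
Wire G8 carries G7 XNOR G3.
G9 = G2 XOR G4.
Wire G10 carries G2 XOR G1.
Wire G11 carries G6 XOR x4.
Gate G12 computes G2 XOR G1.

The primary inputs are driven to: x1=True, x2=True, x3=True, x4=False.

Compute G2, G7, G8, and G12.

G1 = x1 XOR x4 = True XOR False = True
G2 = NOT x4 = NOT False = True
G3 = NOT x3 = NOT True = False
G4 = x2 XOR G3 = True XOR False = True
G7 = x3 XOR G4 = True XOR True = False
G8 = G7 XNOR G3 = False XNOR False = True
G12 = G2 XOR G1 = True XOR True = False

G2 = True  G7 = False  G8 = True  G12 = False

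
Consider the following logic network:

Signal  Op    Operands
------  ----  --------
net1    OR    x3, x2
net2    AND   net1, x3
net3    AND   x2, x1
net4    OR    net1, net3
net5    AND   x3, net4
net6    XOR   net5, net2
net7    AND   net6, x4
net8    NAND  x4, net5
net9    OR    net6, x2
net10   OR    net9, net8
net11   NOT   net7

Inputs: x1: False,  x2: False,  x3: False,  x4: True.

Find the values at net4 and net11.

net1 = x3 OR x2 = False OR False = False
net2 = net1 AND x3 = False AND False = False
net3 = x2 AND x1 = False AND False = False
net4 = net1 OR net3 = False OR False = False
net5 = x3 AND net4 = False AND False = False
net6 = net5 XOR net2 = False XOR False = False
net7 = net6 AND x4 = False AND True = False
net11 = NOT net7 = NOT False = True

net4 = False; net11 = True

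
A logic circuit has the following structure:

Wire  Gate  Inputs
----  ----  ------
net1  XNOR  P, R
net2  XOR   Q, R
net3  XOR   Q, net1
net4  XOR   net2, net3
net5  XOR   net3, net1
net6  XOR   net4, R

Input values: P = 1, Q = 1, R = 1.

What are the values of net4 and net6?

net1 = P XNOR R = 1 XNOR 1 = 1
net2 = Q XOR R = 1 XOR 1 = 0
net3 = Q XOR net1 = 1 XOR 1 = 0
net4 = net2 XOR net3 = 0 XOR 0 = 0
net6 = net4 XOR R = 0 XOR 1 = 1

net4 = 0, net6 = 1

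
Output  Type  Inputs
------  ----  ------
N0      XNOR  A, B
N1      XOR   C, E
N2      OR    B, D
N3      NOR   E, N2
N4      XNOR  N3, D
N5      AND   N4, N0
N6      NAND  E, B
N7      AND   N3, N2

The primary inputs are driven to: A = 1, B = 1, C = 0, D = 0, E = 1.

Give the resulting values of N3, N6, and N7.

N3 = 0, N6 = 0, N7 = 0

N2 = B OR D = 1 OR 0 = 1
N3 = E NOR N2 = 1 NOR 1 = 0
N6 = E NAND B = 1 NAND 1 = 0
N7 = N3 AND N2 = 0 AND 1 = 0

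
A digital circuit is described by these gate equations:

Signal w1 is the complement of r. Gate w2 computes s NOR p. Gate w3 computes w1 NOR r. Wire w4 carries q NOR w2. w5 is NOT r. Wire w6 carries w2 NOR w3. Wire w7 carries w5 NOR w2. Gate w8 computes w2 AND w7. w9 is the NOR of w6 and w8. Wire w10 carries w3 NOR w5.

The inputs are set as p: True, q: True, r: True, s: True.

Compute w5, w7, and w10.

w5 = False  w7 = True  w10 = True

w1 = NOT r = NOT True = False
w2 = s NOR p = True NOR True = False
w3 = w1 NOR r = False NOR True = False
w5 = NOT r = NOT True = False
w7 = w5 NOR w2 = False NOR False = True
w10 = w3 NOR w5 = False NOR False = True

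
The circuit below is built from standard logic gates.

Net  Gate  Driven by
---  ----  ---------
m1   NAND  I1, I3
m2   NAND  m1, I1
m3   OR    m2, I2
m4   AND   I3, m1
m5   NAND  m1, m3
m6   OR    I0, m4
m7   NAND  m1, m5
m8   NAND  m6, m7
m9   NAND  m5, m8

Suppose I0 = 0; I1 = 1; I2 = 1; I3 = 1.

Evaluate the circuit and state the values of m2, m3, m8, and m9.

m2 = 1, m3 = 1, m8 = 1, m9 = 0

m1 = I1 NAND I3 = 1 NAND 1 = 0
m2 = m1 NAND I1 = 0 NAND 1 = 1
m3 = m2 OR I2 = 1 OR 1 = 1
m4 = I3 AND m1 = 1 AND 0 = 0
m5 = m1 NAND m3 = 0 NAND 1 = 1
m6 = I0 OR m4 = 0 OR 0 = 0
m7 = m1 NAND m5 = 0 NAND 1 = 1
m8 = m6 NAND m7 = 0 NAND 1 = 1
m9 = m5 NAND m8 = 1 NAND 1 = 0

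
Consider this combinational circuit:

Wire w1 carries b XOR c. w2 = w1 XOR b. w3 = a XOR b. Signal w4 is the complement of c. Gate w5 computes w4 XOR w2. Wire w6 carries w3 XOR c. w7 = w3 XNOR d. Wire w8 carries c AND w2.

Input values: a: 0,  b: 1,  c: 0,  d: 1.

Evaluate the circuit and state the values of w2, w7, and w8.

w2 = 0, w7 = 1, w8 = 0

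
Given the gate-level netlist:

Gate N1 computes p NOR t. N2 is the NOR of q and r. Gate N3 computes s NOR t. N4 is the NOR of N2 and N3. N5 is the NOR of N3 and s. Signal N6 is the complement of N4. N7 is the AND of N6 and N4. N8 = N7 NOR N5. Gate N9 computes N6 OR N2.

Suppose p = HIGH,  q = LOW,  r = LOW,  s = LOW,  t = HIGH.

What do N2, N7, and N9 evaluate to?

N2 = q NOR r = LOW NOR LOW = HIGH
N3 = s NOR t = LOW NOR HIGH = LOW
N4 = N2 NOR N3 = HIGH NOR LOW = LOW
N6 = NOT N4 = NOT LOW = HIGH
N7 = N6 AND N4 = HIGH AND LOW = LOW
N9 = N6 OR N2 = HIGH OR HIGH = HIGH

N2 = HIGH  N7 = LOW  N9 = HIGH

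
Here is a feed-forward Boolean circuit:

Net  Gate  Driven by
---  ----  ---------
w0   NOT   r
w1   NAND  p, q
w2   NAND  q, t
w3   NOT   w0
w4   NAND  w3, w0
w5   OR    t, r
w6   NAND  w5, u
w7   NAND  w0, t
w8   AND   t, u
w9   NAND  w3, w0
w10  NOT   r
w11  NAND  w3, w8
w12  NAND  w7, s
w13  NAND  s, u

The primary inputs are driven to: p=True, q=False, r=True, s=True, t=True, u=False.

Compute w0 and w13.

w0 = False; w13 = True

w0 = NOT r = NOT True = False
w13 = s NAND u = True NAND False = True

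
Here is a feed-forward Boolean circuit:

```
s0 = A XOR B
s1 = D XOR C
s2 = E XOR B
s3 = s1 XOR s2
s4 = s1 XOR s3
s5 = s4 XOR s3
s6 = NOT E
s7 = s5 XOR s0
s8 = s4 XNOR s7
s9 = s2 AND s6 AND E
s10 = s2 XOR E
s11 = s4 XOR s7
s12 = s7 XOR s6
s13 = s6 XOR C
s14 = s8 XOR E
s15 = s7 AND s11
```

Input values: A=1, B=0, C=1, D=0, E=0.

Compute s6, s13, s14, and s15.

s0 = A XOR B = 1 XOR 0 = 1
s1 = D XOR C = 0 XOR 1 = 1
s2 = E XOR B = 0 XOR 0 = 0
s3 = s1 XOR s2 = 1 XOR 0 = 1
s4 = s1 XOR s3 = 1 XOR 1 = 0
s5 = s4 XOR s3 = 0 XOR 1 = 1
s6 = NOT E = NOT 0 = 1
s7 = s5 XOR s0 = 1 XOR 1 = 0
s8 = s4 XNOR s7 = 0 XNOR 0 = 1
s11 = s4 XOR s7 = 0 XOR 0 = 0
s13 = s6 XOR C = 1 XOR 1 = 0
s14 = s8 XOR E = 1 XOR 0 = 1
s15 = s7 AND s11 = 0 AND 0 = 0

s6 = 1, s13 = 0, s14 = 1, s15 = 0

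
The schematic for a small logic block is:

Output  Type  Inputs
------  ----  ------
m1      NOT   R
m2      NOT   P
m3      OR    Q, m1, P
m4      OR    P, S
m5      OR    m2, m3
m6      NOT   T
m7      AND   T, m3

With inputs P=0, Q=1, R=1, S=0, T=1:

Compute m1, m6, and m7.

m1 = 0  m6 = 0  m7 = 1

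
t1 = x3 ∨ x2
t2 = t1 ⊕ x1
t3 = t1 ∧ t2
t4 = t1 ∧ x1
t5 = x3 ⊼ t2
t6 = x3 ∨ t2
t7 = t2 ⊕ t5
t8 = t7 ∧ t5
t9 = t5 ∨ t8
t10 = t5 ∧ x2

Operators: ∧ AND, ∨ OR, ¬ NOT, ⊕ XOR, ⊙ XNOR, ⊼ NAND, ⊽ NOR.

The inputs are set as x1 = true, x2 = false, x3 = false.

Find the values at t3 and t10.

t1 = x3 OR x2 = false OR false = false
t2 = t1 XOR x1 = false XOR true = true
t3 = t1 AND t2 = false AND true = false
t5 = x3 NAND t2 = false NAND true = true
t10 = t5 AND x2 = true AND false = false

t3 = false, t10 = false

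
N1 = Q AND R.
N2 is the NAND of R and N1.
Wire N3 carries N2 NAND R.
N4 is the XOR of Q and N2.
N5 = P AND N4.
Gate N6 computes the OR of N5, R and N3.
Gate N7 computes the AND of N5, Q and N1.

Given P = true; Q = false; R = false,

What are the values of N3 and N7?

N3 = true, N7 = false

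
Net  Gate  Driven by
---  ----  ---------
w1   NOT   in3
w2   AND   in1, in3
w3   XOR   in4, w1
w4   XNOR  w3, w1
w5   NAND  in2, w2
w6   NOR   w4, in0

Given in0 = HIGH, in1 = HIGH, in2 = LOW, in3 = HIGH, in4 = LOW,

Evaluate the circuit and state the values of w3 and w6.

w3 = LOW, w6 = LOW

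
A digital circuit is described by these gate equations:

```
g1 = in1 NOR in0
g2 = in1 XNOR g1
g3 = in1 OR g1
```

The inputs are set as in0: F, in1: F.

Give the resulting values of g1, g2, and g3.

g1 = in1 NOR in0 = F NOR F = T
g2 = in1 XNOR g1 = F XNOR T = F
g3 = in1 OR g1 = F OR T = T

g1 = T, g2 = F, g3 = T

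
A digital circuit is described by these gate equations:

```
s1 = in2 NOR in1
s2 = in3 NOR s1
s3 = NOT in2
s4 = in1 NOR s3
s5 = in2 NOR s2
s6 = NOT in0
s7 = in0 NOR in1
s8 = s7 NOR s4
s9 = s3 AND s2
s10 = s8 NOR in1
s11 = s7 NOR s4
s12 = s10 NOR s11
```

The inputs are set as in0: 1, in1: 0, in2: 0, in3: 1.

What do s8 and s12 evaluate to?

s3 = NOT in2 = NOT 0 = 1
s4 = in1 NOR s3 = 0 NOR 1 = 0
s7 = in0 NOR in1 = 1 NOR 0 = 0
s8 = s7 NOR s4 = 0 NOR 0 = 1
s10 = s8 NOR in1 = 1 NOR 0 = 0
s11 = s7 NOR s4 = 0 NOR 0 = 1
s12 = s10 NOR s11 = 0 NOR 1 = 0

s8 = 1  s12 = 0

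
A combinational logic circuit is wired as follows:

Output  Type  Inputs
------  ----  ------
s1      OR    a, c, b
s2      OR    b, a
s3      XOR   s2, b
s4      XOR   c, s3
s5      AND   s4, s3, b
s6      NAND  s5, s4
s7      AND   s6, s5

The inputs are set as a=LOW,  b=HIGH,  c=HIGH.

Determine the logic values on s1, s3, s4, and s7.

s1 = HIGH  s3 = LOW  s4 = HIGH  s7 = LOW

s1 = a OR c OR b = LOW OR HIGH OR HIGH = HIGH
s2 = b OR a = HIGH OR LOW = HIGH
s3 = s2 XOR b = HIGH XOR HIGH = LOW
s4 = c XOR s3 = HIGH XOR LOW = HIGH
s5 = s4 AND s3 AND b = HIGH AND LOW AND HIGH = LOW
s6 = s5 NAND s4 = LOW NAND HIGH = HIGH
s7 = s6 AND s5 = HIGH AND LOW = LOW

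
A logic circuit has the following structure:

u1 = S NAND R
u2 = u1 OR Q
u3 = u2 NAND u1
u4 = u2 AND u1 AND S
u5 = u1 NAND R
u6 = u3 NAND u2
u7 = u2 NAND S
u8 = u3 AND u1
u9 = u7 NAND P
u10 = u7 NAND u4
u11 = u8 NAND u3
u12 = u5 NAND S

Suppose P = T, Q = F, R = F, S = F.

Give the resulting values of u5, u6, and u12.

u1 = S NAND R = F NAND F = T
u2 = u1 OR Q = T OR F = T
u3 = u2 NAND u1 = T NAND T = F
u5 = u1 NAND R = T NAND F = T
u6 = u3 NAND u2 = F NAND T = T
u12 = u5 NAND S = T NAND F = T

u5 = T; u6 = T; u12 = T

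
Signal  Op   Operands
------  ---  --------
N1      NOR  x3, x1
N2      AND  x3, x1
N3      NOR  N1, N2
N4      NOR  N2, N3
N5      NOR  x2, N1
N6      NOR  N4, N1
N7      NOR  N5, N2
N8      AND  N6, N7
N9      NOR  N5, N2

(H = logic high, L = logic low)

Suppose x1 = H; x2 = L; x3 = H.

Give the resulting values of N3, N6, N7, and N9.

N3 = L, N6 = H, N7 = L, N9 = L

N1 = x3 NOR x1 = H NOR H = L
N2 = x3 AND x1 = H AND H = H
N3 = N1 NOR N2 = L NOR H = L
N4 = N2 NOR N3 = H NOR L = L
N5 = x2 NOR N1 = L NOR L = H
N6 = N4 NOR N1 = L NOR L = H
N7 = N5 NOR N2 = H NOR H = L
N9 = N5 NOR N2 = H NOR H = L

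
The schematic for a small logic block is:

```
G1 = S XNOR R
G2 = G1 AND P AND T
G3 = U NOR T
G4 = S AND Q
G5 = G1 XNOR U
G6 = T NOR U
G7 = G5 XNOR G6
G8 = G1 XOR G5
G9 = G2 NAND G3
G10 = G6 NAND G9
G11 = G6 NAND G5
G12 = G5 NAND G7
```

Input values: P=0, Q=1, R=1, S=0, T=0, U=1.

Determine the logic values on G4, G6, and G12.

G1 = S XNOR R = 0 XNOR 1 = 0
G4 = S AND Q = 0 AND 1 = 0
G5 = G1 XNOR U = 0 XNOR 1 = 0
G6 = T NOR U = 0 NOR 1 = 0
G7 = G5 XNOR G6 = 0 XNOR 0 = 1
G12 = G5 NAND G7 = 0 NAND 1 = 1

G4 = 0, G6 = 0, G12 = 1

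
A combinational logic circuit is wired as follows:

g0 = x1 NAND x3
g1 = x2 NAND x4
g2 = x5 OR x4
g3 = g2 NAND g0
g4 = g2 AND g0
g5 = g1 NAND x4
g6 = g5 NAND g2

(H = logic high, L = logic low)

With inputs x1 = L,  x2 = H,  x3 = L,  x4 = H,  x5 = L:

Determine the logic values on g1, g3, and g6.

g1 = L  g3 = L  g6 = L

g0 = x1 NAND x3 = L NAND L = H
g1 = x2 NAND x4 = H NAND H = L
g2 = x5 OR x4 = L OR H = H
g3 = g2 NAND g0 = H NAND H = L
g5 = g1 NAND x4 = L NAND H = H
g6 = g5 NAND g2 = H NAND H = L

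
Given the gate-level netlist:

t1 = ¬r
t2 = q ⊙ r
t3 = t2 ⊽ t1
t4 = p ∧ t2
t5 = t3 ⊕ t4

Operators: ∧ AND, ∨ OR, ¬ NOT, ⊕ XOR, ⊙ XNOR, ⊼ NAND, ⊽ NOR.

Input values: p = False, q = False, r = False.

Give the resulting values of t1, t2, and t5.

t1 = True  t2 = True  t5 = False

t1 = NOT r = NOT False = True
t2 = q XNOR r = False XNOR False = True
t3 = t2 NOR t1 = True NOR True = False
t4 = p AND t2 = False AND True = False
t5 = t3 XOR t4 = False XOR False = False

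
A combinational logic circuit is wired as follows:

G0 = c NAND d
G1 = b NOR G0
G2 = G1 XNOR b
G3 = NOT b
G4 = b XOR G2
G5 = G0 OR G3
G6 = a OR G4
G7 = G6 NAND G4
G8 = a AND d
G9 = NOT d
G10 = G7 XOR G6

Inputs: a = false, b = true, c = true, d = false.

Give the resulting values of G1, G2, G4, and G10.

G1 = false, G2 = false, G4 = true, G10 = true

G0 = c NAND d = true NAND false = true
G1 = b NOR G0 = true NOR true = false
G2 = G1 XNOR b = false XNOR true = false
G4 = b XOR G2 = true XOR false = true
G6 = a OR G4 = false OR true = true
G7 = G6 NAND G4 = true NAND true = false
G10 = G7 XOR G6 = false XOR true = true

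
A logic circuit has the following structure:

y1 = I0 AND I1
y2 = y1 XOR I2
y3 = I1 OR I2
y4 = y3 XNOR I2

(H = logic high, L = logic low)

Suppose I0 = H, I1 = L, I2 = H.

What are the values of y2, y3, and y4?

y2 = H, y3 = H, y4 = H

y1 = I0 AND I1 = H AND L = L
y2 = y1 XOR I2 = L XOR H = H
y3 = I1 OR I2 = L OR H = H
y4 = y3 XNOR I2 = H XNOR H = H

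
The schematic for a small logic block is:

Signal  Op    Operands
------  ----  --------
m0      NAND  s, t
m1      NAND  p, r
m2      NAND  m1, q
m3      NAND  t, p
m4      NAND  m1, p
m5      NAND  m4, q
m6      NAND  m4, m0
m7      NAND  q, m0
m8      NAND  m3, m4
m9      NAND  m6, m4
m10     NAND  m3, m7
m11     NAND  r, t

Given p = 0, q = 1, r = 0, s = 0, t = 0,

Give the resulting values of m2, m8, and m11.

m2 = 0, m8 = 0, m11 = 1

m1 = p NAND r = 0 NAND 0 = 1
m2 = m1 NAND q = 1 NAND 1 = 0
m3 = t NAND p = 0 NAND 0 = 1
m4 = m1 NAND p = 1 NAND 0 = 1
m8 = m3 NAND m4 = 1 NAND 1 = 0
m11 = r NAND t = 0 NAND 0 = 1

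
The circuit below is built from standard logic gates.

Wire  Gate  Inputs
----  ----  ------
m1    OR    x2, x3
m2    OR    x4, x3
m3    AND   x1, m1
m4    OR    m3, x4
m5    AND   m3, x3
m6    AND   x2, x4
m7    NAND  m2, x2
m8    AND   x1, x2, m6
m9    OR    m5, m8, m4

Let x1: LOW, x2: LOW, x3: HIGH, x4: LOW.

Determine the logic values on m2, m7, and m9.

m2 = HIGH, m7 = HIGH, m9 = LOW

m1 = x2 OR x3 = LOW OR HIGH = HIGH
m2 = x4 OR x3 = LOW OR HIGH = HIGH
m3 = x1 AND m1 = LOW AND HIGH = LOW
m4 = m3 OR x4 = LOW OR LOW = LOW
m5 = m3 AND x3 = LOW AND HIGH = LOW
m6 = x2 AND x4 = LOW AND LOW = LOW
m7 = m2 NAND x2 = HIGH NAND LOW = HIGH
m8 = x1 AND x2 AND m6 = LOW AND LOW AND LOW = LOW
m9 = m5 OR m8 OR m4 = LOW OR LOW OR LOW = LOW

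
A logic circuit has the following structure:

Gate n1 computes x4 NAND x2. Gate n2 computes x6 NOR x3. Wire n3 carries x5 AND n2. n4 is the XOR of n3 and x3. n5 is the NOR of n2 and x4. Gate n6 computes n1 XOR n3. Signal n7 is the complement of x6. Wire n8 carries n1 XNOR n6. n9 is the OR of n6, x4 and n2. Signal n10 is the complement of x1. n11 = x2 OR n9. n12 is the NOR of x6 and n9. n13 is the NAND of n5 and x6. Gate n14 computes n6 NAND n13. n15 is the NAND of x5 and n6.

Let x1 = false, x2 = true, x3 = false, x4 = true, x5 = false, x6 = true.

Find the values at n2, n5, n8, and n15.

n1 = x4 NAND x2 = true NAND true = false
n2 = x6 NOR x3 = true NOR false = false
n3 = x5 AND n2 = false AND false = false
n5 = n2 NOR x4 = false NOR true = false
n6 = n1 XOR n3 = false XOR false = false
n8 = n1 XNOR n6 = false XNOR false = true
n15 = x5 NAND n6 = false NAND false = true

n2 = false, n5 = false, n8 = true, n15 = true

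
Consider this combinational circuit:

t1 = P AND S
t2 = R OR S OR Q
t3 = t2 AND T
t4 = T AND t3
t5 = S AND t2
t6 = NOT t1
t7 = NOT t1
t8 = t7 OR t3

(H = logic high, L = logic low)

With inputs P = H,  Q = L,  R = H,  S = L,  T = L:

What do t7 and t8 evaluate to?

t7 = H  t8 = H

t1 = P AND S = H AND L = L
t2 = R OR S OR Q = H OR L OR L = H
t3 = t2 AND T = H AND L = L
t7 = NOT t1 = NOT L = H
t8 = t7 OR t3 = H OR L = H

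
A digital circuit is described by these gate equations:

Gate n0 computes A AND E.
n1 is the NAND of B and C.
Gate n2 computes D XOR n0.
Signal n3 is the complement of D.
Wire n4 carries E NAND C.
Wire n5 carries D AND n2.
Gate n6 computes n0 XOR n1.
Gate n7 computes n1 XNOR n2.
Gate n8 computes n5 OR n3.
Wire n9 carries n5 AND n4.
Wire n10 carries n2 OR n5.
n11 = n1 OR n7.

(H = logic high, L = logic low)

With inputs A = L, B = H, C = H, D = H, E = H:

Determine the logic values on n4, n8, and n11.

n0 = A AND E = L AND H = L
n1 = B NAND C = H NAND H = L
n2 = D XOR n0 = H XOR L = H
n3 = NOT D = NOT H = L
n4 = E NAND C = H NAND H = L
n5 = D AND n2 = H AND H = H
n7 = n1 XNOR n2 = L XNOR H = L
n8 = n5 OR n3 = H OR L = H
n11 = n1 OR n7 = L OR L = L

n4 = L  n8 = H  n11 = L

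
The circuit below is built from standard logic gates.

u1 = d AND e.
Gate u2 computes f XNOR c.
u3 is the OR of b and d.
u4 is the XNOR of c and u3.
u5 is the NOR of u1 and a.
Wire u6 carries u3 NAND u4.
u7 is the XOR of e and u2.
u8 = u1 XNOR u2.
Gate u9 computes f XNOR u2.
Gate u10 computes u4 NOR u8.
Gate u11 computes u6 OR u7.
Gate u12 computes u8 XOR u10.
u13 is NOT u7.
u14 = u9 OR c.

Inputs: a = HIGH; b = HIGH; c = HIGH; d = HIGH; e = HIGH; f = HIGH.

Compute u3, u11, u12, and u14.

u3 = HIGH, u11 = LOW, u12 = HIGH, u14 = HIGH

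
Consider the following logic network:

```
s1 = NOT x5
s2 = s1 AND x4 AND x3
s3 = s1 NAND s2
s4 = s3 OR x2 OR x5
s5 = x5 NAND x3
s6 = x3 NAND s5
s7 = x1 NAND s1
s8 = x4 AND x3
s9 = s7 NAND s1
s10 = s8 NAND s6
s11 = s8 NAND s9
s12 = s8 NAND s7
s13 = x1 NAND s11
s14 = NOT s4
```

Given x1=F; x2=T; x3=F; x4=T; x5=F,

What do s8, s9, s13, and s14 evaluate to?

s1 = NOT x5 = NOT F = T
s2 = s1 AND x4 AND x3 = T AND T AND F = F
s3 = s1 NAND s2 = T NAND F = T
s4 = s3 OR x2 OR x5 = T OR T OR F = T
s7 = x1 NAND s1 = F NAND T = T
s8 = x4 AND x3 = T AND F = F
s9 = s7 NAND s1 = T NAND T = F
s11 = s8 NAND s9 = F NAND F = T
s13 = x1 NAND s11 = F NAND T = T
s14 = NOT s4 = NOT T = F

s8 = F, s9 = F, s13 = T, s14 = F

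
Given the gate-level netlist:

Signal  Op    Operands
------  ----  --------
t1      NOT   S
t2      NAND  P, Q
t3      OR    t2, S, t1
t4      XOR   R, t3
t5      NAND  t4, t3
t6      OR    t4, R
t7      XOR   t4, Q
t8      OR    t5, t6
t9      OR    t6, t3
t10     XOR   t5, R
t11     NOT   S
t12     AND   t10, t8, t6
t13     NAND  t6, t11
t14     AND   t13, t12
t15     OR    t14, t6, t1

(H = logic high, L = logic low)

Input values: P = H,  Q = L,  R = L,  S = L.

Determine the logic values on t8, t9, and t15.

t8 = H, t9 = H, t15 = H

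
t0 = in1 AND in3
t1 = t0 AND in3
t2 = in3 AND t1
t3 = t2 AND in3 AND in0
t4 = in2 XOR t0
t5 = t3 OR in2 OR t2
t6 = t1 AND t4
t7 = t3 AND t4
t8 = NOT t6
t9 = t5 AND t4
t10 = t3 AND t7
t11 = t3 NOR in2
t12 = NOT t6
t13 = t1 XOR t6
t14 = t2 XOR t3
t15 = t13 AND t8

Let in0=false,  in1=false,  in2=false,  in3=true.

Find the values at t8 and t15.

t0 = in1 AND in3 = false AND true = false
t1 = t0 AND in3 = false AND true = false
t4 = in2 XOR t0 = false XOR false = false
t6 = t1 AND t4 = false AND false = false
t8 = NOT t6 = NOT false = true
t13 = t1 XOR t6 = false XOR false = false
t15 = t13 AND t8 = false AND true = false

t8 = true, t15 = false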